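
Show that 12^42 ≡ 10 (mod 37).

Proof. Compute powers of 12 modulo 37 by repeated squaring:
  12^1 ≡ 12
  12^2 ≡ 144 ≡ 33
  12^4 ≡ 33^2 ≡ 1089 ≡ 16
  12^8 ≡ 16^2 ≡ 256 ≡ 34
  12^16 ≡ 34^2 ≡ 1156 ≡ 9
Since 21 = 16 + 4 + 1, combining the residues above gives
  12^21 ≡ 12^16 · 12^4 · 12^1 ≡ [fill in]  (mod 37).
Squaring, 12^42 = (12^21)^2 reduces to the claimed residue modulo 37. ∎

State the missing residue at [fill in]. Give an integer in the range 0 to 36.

26

12^16 · 12^4 · 12^1 ≡ 9 · 16 · 12 = 1728.
1728 mod 37 = 26, so 12^21 ≡ 26 (mod 37).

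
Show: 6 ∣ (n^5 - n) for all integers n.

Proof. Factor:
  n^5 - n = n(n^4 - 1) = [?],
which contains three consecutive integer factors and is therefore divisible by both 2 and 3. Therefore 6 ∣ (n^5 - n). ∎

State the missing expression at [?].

n^4 - 1 = (n^2 - 1)(n^2 + 1), and n^2 - 1 = (n-1)(n+1).
So n(n^4 - 1) = (n - 1)n(n + 1)(n^2 + 1).

(n - 1)n(n + 1)(n^2 + 1)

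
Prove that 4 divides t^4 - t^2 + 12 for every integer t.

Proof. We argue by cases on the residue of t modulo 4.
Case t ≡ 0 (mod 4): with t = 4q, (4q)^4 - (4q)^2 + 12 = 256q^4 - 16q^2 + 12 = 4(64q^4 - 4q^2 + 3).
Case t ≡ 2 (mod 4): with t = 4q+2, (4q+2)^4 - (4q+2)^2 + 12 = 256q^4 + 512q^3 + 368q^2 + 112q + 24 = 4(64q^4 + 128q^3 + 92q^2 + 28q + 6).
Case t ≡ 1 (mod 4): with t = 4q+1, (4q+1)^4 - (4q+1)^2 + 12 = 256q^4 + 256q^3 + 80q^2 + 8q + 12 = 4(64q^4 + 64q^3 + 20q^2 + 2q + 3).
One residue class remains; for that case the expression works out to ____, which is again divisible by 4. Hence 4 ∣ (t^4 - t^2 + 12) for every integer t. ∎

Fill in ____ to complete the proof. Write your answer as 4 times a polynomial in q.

The residues treated are {0, 2, 1}, so the missing case is t ≡ 3 (mod 4); write t = 4q+3.
Then (4q+3)^4 - (4q+3)^2 + 12 = 256q^4 + 768q^3 + 848q^2 + 408q + 84 = 4(64q^4 + 192q^3 + 212q^2 + 102q + 21).

4(64q^4 + 192q^3 + 212q^2 + 102q + 21)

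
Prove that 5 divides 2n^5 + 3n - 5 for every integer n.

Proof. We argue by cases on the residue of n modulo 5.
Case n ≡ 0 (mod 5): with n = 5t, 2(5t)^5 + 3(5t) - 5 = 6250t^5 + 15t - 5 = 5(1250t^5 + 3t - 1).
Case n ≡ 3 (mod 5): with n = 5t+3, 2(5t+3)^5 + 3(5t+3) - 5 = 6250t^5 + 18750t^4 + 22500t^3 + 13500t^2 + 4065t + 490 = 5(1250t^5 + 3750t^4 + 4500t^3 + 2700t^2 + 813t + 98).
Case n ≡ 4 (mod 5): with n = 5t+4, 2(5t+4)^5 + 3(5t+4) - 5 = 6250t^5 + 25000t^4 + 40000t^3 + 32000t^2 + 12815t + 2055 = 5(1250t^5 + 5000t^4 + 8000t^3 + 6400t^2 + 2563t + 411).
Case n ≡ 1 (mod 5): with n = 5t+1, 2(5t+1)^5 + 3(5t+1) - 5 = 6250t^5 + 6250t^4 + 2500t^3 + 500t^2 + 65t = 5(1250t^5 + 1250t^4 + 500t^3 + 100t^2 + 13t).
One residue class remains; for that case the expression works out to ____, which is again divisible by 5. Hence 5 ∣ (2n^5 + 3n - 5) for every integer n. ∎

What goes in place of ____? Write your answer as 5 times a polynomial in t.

The residues treated are {0, 3, 4, 1}, so the missing case is n ≡ 2 (mod 5); write n = 5t+2.
Then 2(5t+2)^5 + 3(5t+2) - 5 = 6250t^5 + 12500t^4 + 10000t^3 + 4000t^2 + 815t + 65 = 5(1250t^5 + 2500t^4 + 2000t^3 + 800t^2 + 163t + 13).

5(1250t^5 + 2500t^4 + 2000t^3 + 800t^2 + 163t + 13)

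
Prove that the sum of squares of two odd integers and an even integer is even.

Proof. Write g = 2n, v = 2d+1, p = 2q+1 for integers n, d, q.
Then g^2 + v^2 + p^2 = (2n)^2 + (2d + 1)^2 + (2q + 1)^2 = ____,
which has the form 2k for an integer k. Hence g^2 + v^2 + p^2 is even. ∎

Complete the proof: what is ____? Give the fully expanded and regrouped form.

Expanding: (2n)^2 + (2d + 1)^2 + (2q + 1)^2 = 4d^2 + 4d + 4n^2 + 4q^2 + 4q + 2.
Every term is even; pulling out the factor of 2 gives 2(2d^2 + 2d + 2n^2 + 2q^2 + 2q + 1).

2(2d^2 + 2d + 2n^2 + 2q^2 + 2q + 1)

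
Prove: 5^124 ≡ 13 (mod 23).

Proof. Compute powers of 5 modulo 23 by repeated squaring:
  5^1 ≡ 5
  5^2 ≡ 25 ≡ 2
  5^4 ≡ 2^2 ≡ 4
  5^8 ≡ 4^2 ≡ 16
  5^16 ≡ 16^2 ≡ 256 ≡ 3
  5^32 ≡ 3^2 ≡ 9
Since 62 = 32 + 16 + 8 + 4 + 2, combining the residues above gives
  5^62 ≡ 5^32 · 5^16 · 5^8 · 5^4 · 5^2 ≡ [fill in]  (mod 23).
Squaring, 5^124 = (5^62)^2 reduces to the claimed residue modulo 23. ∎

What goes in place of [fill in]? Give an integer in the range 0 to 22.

6

5^32 · 5^16 · 5^8 · 5^4 · 5^2 ≡ 9 · 3 · 16 · 4 · 2 = 3456.
3456 mod 23 = 6, so 5^62 ≡ 6 (mod 23).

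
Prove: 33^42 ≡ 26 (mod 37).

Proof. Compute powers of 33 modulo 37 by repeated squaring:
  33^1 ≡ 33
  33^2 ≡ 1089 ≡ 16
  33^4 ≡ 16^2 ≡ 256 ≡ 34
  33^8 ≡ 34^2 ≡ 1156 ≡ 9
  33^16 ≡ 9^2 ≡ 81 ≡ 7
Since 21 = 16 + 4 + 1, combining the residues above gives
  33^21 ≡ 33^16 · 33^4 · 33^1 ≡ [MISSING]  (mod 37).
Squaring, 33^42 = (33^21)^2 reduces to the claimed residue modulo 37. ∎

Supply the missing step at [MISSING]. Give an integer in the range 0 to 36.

10

Multiply the listed residues: 7 · 34 · 33 = 238 → 7854.
Reducing modulo 37: 7854 = 212·37 + 10, so 33^21 ≡ 10.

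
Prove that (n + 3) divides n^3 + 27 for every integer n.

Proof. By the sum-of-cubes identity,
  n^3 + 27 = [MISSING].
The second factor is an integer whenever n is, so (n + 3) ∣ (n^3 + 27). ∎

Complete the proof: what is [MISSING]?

Polynomial division of n^3 + 27 by n + 3 leaves remainder 0 and quotient n^2 - 3n + 9.
Hence n^3 + 27 = (n + 3)(n^2 - 3n + 9).

(n + 3)(n^2 - 3n + 9)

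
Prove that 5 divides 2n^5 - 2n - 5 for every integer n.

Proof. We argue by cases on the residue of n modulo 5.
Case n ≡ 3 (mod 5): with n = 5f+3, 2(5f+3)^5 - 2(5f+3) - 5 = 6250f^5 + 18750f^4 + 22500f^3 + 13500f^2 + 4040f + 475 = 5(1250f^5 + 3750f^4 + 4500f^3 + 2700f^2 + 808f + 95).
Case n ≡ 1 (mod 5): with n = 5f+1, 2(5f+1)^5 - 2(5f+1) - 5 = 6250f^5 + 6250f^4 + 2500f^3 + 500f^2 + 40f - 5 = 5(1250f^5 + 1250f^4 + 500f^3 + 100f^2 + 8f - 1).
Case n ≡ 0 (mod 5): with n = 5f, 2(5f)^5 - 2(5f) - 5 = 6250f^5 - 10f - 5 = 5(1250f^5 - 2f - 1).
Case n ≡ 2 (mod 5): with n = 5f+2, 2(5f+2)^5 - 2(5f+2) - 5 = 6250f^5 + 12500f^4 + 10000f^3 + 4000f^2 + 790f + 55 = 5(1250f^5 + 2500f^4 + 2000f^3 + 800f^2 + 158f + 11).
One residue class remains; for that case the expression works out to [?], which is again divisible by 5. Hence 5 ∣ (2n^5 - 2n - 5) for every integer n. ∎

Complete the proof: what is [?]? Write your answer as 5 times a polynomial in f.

5(1250f^5 + 5000f^4 + 8000f^3 + 6400f^2 + 2558f + 407)

The residues treated are {3, 1, 0, 2}, so the missing case is n ≡ 4 (mod 5); write n = 5f+4.
Then 2(5f+4)^5 - 2(5f+4) - 5 = 6250f^5 + 25000f^4 + 40000f^3 + 32000f^2 + 12790f + 2035 = 5(1250f^5 + 5000f^4 + 8000f^3 + 6400f^2 + 2558f + 407).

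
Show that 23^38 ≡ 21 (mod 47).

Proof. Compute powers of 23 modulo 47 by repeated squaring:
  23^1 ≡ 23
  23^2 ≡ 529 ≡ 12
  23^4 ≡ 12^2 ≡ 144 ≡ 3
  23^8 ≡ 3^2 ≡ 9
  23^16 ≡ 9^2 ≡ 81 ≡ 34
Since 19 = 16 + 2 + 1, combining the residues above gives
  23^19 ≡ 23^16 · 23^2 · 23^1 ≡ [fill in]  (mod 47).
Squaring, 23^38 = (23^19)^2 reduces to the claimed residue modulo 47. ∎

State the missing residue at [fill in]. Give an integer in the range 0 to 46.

31

Multiply the listed residues: 34 · 12 · 23 = 408 → 9384.
Reducing modulo 47: 9384 = 199·47 + 31, so 23^19 ≡ 31.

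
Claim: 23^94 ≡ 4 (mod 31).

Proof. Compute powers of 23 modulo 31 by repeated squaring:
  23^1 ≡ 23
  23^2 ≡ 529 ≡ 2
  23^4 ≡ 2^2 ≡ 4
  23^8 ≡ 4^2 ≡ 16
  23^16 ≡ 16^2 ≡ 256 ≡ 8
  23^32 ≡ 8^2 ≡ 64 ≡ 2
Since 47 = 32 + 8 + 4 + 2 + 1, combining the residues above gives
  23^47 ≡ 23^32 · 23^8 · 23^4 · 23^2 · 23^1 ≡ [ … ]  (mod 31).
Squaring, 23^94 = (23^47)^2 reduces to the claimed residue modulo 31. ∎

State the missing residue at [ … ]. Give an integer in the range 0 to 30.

23^32 · 23^8 · 23^4 · 23^2 · 23^1 ≡ 2 · 16 · 4 · 2 · 23 = 5888.
5888 mod 31 = 29, so 23^47 ≡ 29 (mod 31).

29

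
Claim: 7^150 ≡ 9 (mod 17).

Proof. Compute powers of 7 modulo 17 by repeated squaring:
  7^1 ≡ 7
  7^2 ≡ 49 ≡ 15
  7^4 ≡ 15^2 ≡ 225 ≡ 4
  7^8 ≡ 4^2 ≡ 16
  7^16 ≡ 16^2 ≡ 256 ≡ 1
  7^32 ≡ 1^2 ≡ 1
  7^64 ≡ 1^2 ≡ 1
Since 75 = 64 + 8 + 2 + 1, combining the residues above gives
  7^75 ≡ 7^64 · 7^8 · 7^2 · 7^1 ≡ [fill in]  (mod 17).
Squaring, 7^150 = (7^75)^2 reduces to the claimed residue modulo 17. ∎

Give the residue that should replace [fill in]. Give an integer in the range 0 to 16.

14

Multiply the listed residues: 1 · 16 · 15 · 7 = 16 → 240 → 1680.
Reducing modulo 17: 1680 = 98·17 + 14, so 7^75 ≡ 14.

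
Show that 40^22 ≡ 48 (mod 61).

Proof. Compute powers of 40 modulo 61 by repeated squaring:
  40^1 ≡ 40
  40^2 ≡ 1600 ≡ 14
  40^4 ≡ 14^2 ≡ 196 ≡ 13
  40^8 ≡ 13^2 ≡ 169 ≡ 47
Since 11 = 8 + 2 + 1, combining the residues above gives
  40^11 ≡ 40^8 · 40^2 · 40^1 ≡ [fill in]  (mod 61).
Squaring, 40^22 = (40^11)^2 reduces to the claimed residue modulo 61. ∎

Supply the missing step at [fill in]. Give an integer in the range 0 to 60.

40^8 · 40^2 · 40^1 ≡ 47 · 14 · 40 = 26320.
26320 mod 61 = 29, so 40^11 ≡ 29 (mod 61).

29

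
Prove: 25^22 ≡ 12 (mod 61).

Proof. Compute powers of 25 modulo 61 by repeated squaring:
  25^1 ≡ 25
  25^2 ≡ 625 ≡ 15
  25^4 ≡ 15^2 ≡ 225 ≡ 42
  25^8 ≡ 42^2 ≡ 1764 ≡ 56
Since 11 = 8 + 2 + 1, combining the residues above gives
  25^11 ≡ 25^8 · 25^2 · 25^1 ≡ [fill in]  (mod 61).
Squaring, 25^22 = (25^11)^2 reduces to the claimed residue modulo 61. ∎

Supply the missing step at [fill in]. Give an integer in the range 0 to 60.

16

25^8 · 25^2 · 25^1 ≡ 56 · 15 · 25 = 21000.
21000 mod 61 = 16, so 25^11 ≡ 16 (mod 61).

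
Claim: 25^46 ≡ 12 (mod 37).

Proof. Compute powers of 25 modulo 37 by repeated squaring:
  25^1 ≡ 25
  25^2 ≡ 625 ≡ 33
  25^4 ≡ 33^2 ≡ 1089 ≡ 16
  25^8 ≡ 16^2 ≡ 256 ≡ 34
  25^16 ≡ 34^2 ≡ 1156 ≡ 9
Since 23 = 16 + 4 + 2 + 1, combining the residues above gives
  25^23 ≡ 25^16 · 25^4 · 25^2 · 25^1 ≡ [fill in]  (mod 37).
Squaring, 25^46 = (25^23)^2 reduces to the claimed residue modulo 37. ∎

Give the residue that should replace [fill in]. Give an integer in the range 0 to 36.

30

25^16 · 25^4 · 25^2 · 25^1 ≡ 9 · 16 · 33 · 25 = 118800.
118800 mod 37 = 30, so 25^23 ≡ 30 (mod 37).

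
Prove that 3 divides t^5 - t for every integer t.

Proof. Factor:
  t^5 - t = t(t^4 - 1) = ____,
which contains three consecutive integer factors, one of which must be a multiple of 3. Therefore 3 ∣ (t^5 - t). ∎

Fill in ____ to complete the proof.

(t - 1)t(t + 1)(t^2 + 1)

t^4 - 1 = (t^2 - 1)(t^2 + 1), and t^2 - 1 = (t-1)(t+1).
So t(t^4 - 1) = (t - 1)t(t + 1)(t^2 + 1).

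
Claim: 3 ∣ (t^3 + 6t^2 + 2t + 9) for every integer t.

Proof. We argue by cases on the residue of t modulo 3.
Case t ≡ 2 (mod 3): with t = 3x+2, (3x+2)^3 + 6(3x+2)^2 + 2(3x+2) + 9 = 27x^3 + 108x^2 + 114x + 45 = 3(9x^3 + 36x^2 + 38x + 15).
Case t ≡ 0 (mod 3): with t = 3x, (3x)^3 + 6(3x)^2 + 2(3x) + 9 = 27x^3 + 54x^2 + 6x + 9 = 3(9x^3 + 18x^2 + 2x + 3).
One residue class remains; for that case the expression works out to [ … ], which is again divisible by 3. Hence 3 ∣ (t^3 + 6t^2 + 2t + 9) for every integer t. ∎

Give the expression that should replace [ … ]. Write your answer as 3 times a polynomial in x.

Only t ≡ 1 (mod 3) is unaccounted for. Put t = 3x+1:
(3x+1)^3 + 6(3x+1)^2 + 2(3x+1) + 9 expands to 27x^3 + 81x^2 + 51x + 18,
and factoring out 3 leaves 3(9x^3 + 27x^2 + 17x + 6).

3(9x^3 + 27x^2 + 17x + 6)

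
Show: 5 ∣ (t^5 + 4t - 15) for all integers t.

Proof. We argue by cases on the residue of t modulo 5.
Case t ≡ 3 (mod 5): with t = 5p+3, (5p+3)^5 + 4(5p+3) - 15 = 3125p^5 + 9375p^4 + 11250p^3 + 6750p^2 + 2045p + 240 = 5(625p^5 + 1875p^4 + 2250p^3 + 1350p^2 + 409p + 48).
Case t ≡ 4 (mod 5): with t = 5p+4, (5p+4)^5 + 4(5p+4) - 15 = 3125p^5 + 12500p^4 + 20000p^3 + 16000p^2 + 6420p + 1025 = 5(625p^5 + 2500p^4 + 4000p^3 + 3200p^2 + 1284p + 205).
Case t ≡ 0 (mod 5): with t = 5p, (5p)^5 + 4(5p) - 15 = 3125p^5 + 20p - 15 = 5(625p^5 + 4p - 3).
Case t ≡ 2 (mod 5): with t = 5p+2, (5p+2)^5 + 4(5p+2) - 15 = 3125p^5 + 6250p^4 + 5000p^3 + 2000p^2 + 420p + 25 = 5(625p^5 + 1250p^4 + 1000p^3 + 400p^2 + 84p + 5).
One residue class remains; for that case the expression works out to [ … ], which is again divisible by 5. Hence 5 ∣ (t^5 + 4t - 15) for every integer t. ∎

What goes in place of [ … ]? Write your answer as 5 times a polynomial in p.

Only t ≡ 1 (mod 5) is unaccounted for. Put t = 5p+1:
(5p+1)^5 + 4(5p+1) - 15 expands to 3125p^5 + 3125p^4 + 1250p^3 + 250p^2 + 45p - 10,
and factoring out 5 leaves 5(625p^5 + 625p^4 + 250p^3 + 50p^2 + 9p - 2).

5(625p^5 + 625p^4 + 250p^3 + 50p^2 + 9p - 2)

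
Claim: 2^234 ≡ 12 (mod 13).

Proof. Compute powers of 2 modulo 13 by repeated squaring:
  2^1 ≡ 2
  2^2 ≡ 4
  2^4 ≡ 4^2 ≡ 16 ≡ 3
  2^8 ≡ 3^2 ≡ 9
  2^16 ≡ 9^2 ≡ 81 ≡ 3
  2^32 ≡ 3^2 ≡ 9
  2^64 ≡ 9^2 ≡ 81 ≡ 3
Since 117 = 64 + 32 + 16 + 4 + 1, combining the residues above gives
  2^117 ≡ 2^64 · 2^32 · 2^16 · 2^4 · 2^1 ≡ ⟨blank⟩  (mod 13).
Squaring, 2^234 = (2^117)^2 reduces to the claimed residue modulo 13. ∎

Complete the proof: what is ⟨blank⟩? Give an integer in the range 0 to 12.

5

Multiply the listed residues: 3 · 9 · 3 · 3 · 2 = 27 → 81 → 243 → 486.
Reducing modulo 13: 486 = 37·13 + 5, so 2^117 ≡ 5.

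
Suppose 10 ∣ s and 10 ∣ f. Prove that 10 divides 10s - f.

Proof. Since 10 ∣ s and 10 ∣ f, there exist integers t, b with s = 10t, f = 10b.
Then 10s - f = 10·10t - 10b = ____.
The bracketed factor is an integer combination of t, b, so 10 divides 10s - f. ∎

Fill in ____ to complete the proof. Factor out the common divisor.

Each term has a factor of 10: 10·10t - 10b = 10·(-b + 10t).
Since -b + 10t is an integer, 10 ∣ (10s - f).

10(-b + 10t)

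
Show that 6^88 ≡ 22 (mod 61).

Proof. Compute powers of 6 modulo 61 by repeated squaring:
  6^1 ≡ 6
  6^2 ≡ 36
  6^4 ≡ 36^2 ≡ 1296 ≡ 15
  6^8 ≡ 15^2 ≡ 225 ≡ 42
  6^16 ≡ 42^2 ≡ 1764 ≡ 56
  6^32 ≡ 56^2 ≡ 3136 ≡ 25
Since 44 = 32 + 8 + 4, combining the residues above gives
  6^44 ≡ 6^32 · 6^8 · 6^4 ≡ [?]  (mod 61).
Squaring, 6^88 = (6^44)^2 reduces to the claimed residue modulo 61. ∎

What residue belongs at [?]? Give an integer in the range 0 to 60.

Multiply the listed residues: 25 · 42 · 15 = 1050 → 15750.
Reducing modulo 61: 15750 = 258·61 + 12, so 6^44 ≡ 12.

12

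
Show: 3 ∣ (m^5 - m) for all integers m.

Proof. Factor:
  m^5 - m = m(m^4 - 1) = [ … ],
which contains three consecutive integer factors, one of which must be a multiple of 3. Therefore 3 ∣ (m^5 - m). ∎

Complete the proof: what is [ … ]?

m^4 - 1 = (m^2 - 1)(m^2 + 1), and m^2 - 1 = (m-1)(m+1).
So m(m^4 - 1) = (m - 1)m(m + 1)(m^2 + 1).

(m - 1)m(m + 1)(m^2 + 1)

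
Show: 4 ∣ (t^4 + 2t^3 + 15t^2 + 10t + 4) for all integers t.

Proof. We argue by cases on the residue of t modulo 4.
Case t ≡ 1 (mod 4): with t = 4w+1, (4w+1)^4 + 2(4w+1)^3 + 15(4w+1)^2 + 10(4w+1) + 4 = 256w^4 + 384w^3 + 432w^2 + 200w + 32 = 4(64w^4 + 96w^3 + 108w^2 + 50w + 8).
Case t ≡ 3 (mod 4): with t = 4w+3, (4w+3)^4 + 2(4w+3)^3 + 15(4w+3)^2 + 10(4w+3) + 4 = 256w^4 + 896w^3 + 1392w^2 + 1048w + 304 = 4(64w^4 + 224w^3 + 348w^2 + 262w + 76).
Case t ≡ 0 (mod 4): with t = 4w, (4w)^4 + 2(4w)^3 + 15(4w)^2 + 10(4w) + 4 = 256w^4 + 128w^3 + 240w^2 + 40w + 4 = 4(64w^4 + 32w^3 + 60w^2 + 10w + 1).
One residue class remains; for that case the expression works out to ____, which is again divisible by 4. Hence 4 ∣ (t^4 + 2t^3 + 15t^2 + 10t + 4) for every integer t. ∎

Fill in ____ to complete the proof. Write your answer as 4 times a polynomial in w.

4(64w^4 + 160w^3 + 204w^2 + 126w + 29)

Only t ≡ 2 (mod 4) is unaccounted for. Put t = 4w+2:
(4w+2)^4 + 2(4w+2)^3 + 15(4w+2)^2 + 10(4w+2) + 4 expands to 256w^4 + 640w^3 + 816w^2 + 504w + 116,
and factoring out 4 leaves 4(64w^4 + 160w^3 + 204w^2 + 126w + 29).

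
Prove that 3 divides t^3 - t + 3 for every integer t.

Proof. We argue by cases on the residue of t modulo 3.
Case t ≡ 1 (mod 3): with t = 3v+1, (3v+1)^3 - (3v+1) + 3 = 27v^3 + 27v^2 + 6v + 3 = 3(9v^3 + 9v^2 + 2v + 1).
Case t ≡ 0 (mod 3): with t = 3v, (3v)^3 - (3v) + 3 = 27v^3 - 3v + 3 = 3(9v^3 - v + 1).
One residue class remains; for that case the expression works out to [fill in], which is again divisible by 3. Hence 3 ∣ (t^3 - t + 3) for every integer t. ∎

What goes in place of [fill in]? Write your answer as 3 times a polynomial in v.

Only t ≡ 2 (mod 3) is unaccounted for. Put t = 3v+2:
(3v+2)^3 - (3v+2) + 3 expands to 27v^3 + 54v^2 + 33v + 9,
and factoring out 3 leaves 3(9v^3 + 18v^2 + 11v + 3).

3(9v^3 + 18v^2 + 11v + 3)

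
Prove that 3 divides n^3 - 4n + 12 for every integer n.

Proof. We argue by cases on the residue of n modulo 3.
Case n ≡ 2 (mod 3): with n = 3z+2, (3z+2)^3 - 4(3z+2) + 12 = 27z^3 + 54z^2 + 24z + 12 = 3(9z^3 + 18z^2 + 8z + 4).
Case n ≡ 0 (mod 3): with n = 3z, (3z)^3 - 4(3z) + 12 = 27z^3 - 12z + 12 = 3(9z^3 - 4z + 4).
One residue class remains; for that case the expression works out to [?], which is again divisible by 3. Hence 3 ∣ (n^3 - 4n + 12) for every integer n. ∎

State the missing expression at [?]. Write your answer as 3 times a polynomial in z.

Only n ≡ 1 (mod 3) is unaccounted for. Put n = 3z+1:
(3z+1)^3 - 4(3z+1) + 12 expands to 27z^3 + 27z^2 - 3z + 9,
and factoring out 3 leaves 3(9z^3 + 9z^2 - z + 3).

3(9z^3 + 9z^2 - z + 3)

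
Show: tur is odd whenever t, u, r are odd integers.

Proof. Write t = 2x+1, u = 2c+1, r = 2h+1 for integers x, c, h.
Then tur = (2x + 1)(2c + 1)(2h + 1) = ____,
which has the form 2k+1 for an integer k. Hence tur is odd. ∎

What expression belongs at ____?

2(4chx + 2ch + 2cx + c + 2hx + h + x) + 1

Expanding: (2x + 1)(2c + 1)(2h + 1) = 8chx + 4ch + 4cx + 2c + 4hx + 2h + 2x + 1.
Every term except the constant is even, so this is 2(4chx + 2ch + 2cx + c + 2hx + h + x) + 1,
and 4chx + 2ch + 2cx + c + 2hx + h + x ∈ ℤ gives the required form.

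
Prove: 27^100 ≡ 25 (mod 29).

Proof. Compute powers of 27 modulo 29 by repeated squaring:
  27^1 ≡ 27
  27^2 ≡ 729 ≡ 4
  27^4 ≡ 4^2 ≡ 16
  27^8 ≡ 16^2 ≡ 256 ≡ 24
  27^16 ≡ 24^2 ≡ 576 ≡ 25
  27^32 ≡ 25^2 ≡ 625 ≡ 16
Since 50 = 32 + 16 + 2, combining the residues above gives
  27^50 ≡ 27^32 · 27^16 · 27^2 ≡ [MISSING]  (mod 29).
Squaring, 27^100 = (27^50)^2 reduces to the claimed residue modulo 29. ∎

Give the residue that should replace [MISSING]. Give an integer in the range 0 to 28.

27^32 · 27^16 · 27^2 ≡ 16 · 25 · 4 = 1600.
1600 mod 29 = 5, so 27^50 ≡ 5 (mod 29).

5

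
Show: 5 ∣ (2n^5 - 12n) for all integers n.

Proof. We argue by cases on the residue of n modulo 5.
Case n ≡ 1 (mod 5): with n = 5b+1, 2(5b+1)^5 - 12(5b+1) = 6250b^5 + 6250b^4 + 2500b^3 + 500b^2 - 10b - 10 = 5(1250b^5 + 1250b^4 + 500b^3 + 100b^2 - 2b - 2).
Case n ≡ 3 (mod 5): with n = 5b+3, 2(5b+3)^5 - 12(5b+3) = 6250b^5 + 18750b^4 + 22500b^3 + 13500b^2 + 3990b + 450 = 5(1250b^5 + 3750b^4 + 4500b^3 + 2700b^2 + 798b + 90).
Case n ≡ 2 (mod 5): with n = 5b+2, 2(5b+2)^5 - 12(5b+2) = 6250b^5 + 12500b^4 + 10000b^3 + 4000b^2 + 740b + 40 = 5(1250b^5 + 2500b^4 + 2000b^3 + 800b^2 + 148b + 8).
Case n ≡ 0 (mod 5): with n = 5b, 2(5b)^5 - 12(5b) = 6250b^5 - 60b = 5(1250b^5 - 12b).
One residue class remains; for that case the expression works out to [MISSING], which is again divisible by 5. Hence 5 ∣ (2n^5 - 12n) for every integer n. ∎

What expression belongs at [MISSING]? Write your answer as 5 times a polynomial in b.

Only n ≡ 4 (mod 5) is unaccounted for. Put n = 5b+4:
2(5b+4)^5 - 12(5b+4) expands to 6250b^5 + 25000b^4 + 40000b^3 + 32000b^2 + 12740b + 2000,
and factoring out 5 leaves 5(1250b^5 + 5000b^4 + 8000b^3 + 6400b^2 + 2548b + 400).

5(1250b^5 + 5000b^4 + 8000b^3 + 6400b^2 + 2548b + 400)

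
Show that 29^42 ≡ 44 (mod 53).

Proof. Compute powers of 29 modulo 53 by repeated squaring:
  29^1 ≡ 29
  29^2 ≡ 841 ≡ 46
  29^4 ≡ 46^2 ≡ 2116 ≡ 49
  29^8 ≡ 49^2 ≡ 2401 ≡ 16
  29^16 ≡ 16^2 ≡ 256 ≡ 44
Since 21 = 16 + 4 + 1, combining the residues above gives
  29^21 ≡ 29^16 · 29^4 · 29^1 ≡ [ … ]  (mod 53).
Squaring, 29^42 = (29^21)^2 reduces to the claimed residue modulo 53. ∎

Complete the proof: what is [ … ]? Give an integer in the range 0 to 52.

29^16 · 29^4 · 29^1 ≡ 44 · 49 · 29 = 62524.
62524 mod 53 = 37, so 29^21 ≡ 37 (mod 53).

37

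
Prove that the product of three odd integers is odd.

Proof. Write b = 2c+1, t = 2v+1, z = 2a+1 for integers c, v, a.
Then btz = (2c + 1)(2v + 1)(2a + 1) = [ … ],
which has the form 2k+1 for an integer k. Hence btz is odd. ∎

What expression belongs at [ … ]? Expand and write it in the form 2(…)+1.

2(4acv + 2ac + 2av + a + 2cv + c + v) + 1

Expanding: (2c + 1)(2v + 1)(2a + 1) = 8acv + 4ac + 4av + 2a + 4cv + 2c + 2v + 1.
Every term except the constant is even, so this is 2(4acv + 2ac + 2av + a + 2cv + c + v) + 1,
and 4acv + 2ac + 2av + a + 2cv + c + v ∈ ℤ gives the required form.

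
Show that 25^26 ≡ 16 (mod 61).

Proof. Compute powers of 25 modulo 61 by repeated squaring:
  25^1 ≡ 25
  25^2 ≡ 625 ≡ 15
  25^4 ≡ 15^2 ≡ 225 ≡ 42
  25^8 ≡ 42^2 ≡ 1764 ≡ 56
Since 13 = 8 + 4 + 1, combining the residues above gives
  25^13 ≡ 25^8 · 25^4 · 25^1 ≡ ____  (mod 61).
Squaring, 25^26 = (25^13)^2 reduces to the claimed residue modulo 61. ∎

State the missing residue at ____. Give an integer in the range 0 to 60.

57

25^8 · 25^4 · 25^1 ≡ 56 · 42 · 25 = 58800.
58800 mod 61 = 57, so 25^13 ≡ 57 (mod 61).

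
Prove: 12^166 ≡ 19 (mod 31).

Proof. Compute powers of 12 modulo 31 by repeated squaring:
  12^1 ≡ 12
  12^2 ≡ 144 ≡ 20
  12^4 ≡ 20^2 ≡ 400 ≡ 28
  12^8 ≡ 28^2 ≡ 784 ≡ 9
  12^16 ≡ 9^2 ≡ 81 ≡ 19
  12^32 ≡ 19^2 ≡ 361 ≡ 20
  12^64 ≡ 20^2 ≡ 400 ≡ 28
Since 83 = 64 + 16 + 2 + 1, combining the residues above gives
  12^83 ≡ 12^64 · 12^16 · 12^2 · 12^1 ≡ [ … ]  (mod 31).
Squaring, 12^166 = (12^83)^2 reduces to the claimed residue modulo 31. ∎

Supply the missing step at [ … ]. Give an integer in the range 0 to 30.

22

Multiply the listed residues: 28 · 19 · 20 · 12 = 532 → 10640 → 127680.
Reducing modulo 31: 127680 = 4118·31 + 22, so 12^83 ≡ 22.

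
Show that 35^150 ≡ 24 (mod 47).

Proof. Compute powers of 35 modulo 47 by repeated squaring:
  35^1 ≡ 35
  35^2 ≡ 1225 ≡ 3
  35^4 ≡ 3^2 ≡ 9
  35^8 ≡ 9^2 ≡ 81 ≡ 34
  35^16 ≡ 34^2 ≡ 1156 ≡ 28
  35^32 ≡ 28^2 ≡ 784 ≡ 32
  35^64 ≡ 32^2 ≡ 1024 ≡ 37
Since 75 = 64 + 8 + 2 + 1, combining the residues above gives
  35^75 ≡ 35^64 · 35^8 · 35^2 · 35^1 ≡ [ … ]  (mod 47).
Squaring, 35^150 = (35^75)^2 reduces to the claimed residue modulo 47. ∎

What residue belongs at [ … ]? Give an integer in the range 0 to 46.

20

Multiply the listed residues: 37 · 34 · 3 · 35 = 1258 → 3774 → 132090.
Reducing modulo 47: 132090 = 2810·47 + 20, so 35^75 ≡ 20.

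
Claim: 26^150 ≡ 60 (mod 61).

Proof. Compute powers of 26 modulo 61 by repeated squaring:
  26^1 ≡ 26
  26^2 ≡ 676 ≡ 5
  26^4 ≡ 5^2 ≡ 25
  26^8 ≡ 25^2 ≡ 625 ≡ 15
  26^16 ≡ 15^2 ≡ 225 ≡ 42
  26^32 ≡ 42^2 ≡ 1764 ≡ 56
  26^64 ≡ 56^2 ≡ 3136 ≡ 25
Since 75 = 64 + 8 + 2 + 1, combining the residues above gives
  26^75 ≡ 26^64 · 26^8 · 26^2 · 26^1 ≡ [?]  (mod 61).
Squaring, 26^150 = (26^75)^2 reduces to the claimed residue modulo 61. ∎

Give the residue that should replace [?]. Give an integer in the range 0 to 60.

26^64 · 26^8 · 26^2 · 26^1 ≡ 25 · 15 · 5 · 26 = 48750.
48750 mod 61 = 11, so 26^75 ≡ 11 (mod 61).

11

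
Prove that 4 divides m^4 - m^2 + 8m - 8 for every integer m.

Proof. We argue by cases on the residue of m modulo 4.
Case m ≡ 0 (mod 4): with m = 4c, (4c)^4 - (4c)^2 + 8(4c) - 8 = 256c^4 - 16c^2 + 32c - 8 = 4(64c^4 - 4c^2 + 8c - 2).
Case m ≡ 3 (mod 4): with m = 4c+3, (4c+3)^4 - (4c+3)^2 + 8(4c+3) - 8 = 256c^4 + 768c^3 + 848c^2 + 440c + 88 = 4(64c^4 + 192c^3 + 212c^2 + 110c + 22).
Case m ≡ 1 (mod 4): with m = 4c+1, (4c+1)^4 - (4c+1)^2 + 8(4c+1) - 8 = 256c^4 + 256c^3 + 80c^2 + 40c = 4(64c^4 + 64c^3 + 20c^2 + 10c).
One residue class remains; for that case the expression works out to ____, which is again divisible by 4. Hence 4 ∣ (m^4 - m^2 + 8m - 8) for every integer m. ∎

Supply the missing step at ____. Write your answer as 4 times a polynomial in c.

4(64c^4 + 128c^3 + 92c^2 + 36c + 5)

The residues treated are {0, 3, 1}, so the missing case is m ≡ 2 (mod 4); write m = 4c+2.
Then (4c+2)^4 - (4c+2)^2 + 8(4c+2) - 8 = 256c^4 + 512c^3 + 368c^2 + 144c + 20 = 4(64c^4 + 128c^3 + 92c^2 + 36c + 5).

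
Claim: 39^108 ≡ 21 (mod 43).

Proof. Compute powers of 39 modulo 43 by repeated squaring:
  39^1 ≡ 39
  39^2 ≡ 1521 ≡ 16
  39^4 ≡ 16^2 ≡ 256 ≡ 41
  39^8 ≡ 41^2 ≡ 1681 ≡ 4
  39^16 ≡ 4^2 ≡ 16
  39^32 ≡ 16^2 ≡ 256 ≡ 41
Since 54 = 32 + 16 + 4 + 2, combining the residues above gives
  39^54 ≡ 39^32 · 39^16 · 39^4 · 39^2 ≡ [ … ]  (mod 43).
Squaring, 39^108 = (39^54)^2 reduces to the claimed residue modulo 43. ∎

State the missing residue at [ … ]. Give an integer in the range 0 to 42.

39^32 · 39^16 · 39^4 · 39^2 ≡ 41 · 16 · 41 · 16 = 430336.
430336 mod 43 = 35, so 39^54 ≡ 35 (mod 43).

35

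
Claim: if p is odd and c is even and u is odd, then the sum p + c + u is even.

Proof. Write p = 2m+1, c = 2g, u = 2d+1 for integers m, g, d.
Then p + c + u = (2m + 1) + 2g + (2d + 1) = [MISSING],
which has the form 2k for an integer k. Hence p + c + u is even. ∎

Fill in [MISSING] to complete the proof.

Expanding: (2m + 1) + 2g + (2d + 1) = 2d + 2g + 2m + 2.
Every term is even; pulling out the factor of 2 gives 2(d + g + m + 1).

2(d + g + m + 1)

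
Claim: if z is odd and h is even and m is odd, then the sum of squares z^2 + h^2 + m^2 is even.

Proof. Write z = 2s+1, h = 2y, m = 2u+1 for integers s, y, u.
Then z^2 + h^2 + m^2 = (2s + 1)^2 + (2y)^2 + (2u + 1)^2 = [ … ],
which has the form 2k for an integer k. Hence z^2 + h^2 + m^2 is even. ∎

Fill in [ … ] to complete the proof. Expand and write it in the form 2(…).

(2s + 1)^2 + (2y)^2 + (2u + 1)^2 = 4s^2 + 4s + 4u^2 + 4u + 4y^2 + 2
= 2(2s^2 + 2s + 2u^2 + 2u + 2y^2 + 1).
Since 2s^2 + 2s + 2u^2 + 2u + 2y^2 + 1 is an integer, the sum of squares is of the form 2k for an integer k.

2(2s^2 + 2s + 2u^2 + 2u + 2y^2 + 1)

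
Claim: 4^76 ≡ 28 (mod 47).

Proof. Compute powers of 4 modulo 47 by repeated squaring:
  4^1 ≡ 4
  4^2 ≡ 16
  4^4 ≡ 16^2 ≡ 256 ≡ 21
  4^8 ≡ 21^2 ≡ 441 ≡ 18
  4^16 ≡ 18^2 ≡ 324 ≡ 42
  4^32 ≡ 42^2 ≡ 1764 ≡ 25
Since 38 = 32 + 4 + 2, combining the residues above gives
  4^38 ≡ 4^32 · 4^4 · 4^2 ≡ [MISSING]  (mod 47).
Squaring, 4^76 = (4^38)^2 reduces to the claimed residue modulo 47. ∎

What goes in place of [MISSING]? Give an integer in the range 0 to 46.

34

4^32 · 4^4 · 4^2 ≡ 25 · 21 · 16 = 8400.
8400 mod 47 = 34, so 4^38 ≡ 34 (mod 47).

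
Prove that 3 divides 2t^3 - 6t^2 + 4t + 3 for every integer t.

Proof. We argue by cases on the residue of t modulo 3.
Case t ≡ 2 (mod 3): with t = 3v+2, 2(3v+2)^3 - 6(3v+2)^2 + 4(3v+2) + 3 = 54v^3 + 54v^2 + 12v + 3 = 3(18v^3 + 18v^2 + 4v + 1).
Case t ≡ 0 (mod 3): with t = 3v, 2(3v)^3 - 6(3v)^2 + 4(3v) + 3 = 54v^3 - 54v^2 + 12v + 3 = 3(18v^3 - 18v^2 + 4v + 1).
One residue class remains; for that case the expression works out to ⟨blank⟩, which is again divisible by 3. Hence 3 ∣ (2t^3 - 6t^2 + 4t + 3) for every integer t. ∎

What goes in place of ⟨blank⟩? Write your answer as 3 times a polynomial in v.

Only t ≡ 1 (mod 3) is unaccounted for. Put t = 3v+1:
2(3v+1)^3 - 6(3v+1)^2 + 4(3v+1) + 3 expands to 54v^3 - 6v + 3,
and factoring out 3 leaves 3(18v^3 - 2v + 1).

3(18v^3 - 2v + 1)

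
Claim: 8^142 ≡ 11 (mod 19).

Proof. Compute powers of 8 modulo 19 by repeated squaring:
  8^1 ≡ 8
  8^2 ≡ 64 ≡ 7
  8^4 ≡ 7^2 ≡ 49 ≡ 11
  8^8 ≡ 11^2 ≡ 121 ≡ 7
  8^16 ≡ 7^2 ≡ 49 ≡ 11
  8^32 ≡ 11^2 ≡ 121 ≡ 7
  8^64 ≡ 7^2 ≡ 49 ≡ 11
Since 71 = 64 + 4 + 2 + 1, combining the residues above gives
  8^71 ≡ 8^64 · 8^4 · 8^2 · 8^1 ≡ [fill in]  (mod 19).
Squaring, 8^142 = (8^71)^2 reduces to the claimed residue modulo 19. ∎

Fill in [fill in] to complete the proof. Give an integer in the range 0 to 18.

8^64 · 8^4 · 8^2 · 8^1 ≡ 11 · 11 · 7 · 8 = 6776.
6776 mod 19 = 12, so 8^71 ≡ 12 (mod 19).

12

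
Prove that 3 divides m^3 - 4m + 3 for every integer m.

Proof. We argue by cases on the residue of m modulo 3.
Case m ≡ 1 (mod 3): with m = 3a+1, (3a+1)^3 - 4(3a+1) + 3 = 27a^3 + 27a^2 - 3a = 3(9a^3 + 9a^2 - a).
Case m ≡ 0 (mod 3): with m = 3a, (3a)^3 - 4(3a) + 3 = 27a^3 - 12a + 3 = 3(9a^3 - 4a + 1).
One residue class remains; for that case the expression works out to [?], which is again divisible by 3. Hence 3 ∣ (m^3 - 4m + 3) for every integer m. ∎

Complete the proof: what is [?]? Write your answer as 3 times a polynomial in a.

Only m ≡ 2 (mod 3) is unaccounted for. Put m = 3a+2:
(3a+2)^3 - 4(3a+2) + 3 expands to 27a^3 + 54a^2 + 24a + 3,
and factoring out 3 leaves 3(9a^3 + 18a^2 + 8a + 1).

3(9a^3 + 18a^2 + 8a + 1)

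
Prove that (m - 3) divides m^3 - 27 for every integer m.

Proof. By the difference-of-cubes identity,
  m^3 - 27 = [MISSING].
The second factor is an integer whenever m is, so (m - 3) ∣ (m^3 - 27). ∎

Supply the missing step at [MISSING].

(m - 3)(m^2 + 3m + 9)

Polynomial division of m^3 - 27 by m - 3 leaves remainder 0 and quotient m^2 + 3m + 9.
Hence m^3 - 27 = (m - 3)(m^2 + 3m + 9).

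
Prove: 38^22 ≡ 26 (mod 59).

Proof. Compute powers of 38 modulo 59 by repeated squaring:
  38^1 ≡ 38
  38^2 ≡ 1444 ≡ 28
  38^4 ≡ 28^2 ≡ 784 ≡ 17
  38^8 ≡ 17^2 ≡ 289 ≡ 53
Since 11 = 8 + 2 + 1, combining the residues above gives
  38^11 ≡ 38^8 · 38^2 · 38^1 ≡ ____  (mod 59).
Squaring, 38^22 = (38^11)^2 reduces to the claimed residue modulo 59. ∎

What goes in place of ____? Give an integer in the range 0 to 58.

47

Multiply the listed residues: 53 · 28 · 38 = 1484 → 56392.
Reducing modulo 59: 56392 = 955·59 + 47, so 38^11 ≡ 47.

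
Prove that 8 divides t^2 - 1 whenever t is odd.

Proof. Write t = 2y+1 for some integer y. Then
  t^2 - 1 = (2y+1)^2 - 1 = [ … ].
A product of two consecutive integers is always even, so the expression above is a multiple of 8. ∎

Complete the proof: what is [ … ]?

4y(y + 1)

(2y+1)^2 - 1 = 4y^2 + 4y + 1 - 1 = 4y^2 + 4y = 4y(y+1).
Since y and y+1 are consecutive, y(y+1) is even, and 4·(even) is a multiple of 8.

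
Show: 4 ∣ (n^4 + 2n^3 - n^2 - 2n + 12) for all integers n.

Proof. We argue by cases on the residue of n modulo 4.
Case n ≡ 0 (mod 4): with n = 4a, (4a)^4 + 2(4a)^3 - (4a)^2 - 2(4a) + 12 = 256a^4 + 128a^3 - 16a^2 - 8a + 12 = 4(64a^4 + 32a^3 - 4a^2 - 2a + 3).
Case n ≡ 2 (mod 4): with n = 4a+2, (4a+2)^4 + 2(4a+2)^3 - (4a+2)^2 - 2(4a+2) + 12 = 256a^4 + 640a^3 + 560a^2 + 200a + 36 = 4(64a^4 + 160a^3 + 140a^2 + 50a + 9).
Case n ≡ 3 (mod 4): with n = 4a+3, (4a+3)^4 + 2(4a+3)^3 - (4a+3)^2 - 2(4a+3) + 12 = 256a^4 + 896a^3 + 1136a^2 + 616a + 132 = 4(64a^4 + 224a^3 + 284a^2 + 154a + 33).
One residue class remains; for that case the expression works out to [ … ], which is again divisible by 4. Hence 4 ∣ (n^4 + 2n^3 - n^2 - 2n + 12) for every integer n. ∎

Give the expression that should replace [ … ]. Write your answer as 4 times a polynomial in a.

Only n ≡ 1 (mod 4) is unaccounted for. Put n = 4a+1:
(4a+1)^4 + 2(4a+1)^3 - (4a+1)^2 - 2(4a+1) + 12 expands to 256a^4 + 384a^3 + 176a^2 + 24a + 12,
and factoring out 4 leaves 4(64a^4 + 96a^3 + 44a^2 + 6a + 3).

4(64a^4 + 96a^3 + 44a^2 + 6a + 3)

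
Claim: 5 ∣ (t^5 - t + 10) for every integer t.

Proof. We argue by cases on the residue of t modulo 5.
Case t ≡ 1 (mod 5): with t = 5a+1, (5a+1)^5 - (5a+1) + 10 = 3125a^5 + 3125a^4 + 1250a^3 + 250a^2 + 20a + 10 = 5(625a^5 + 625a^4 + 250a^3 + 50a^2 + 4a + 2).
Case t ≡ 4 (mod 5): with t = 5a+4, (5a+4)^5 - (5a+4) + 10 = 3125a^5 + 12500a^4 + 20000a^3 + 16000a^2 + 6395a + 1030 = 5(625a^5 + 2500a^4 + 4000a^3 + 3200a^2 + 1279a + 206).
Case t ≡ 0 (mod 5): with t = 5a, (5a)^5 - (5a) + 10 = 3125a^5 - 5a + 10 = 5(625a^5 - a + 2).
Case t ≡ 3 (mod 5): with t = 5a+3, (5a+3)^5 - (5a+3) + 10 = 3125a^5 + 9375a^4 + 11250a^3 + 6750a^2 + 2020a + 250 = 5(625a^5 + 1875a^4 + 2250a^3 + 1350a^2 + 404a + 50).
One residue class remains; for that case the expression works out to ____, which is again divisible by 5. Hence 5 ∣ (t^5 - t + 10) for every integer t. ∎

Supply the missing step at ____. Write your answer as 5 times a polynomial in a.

5(625a^5 + 1250a^4 + 1000a^3 + 400a^2 + 79a + 8)

The residues treated are {1, 4, 0, 3}, so the missing case is t ≡ 2 (mod 5); write t = 5a+2.
Then (5a+2)^5 - (5a+2) + 10 = 3125a^5 + 6250a^4 + 5000a^3 + 2000a^2 + 395a + 40 = 5(625a^5 + 1250a^4 + 1000a^3 + 400a^2 + 79a + 8).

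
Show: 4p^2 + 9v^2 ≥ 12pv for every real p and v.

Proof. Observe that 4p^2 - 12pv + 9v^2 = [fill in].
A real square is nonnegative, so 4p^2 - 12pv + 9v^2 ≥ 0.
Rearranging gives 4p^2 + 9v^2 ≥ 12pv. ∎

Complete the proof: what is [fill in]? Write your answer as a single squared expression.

(2p - 3v)^2

The leading and trailing coefficients are 2^2 and 3^2, and 12 = 2·2·3, so the trinomial is (2p - 3v)^2.
Hence 4p^2 - 12pv + 9v^2 ≥ 0.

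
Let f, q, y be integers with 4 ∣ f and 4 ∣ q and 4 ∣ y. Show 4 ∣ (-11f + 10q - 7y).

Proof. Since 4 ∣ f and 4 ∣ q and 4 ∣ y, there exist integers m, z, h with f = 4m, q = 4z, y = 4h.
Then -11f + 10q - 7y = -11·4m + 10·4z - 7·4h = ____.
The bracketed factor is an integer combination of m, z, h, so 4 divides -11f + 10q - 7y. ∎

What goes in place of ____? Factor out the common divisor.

4(-7h - 11m + 10z)

Pull the common 4 out of every term: -11·4m + 10·4z - 7·4h = 4(-7h - 11m + 10z).
-7h - 11m + 10z is an integer, which exhibits the divisibility.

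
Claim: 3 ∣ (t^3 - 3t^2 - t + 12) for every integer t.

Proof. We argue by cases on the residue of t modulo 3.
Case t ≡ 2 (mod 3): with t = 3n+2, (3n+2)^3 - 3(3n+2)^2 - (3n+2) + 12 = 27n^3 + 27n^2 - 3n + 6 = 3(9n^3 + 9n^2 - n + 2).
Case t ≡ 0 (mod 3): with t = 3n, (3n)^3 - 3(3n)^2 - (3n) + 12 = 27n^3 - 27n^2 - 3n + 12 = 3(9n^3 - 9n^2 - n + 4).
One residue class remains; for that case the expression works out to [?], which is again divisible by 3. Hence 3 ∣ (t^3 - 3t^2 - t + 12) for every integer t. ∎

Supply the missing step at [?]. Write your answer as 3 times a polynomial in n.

3(9n^3 - 4n + 3)

Only t ≡ 1 (mod 3) is unaccounted for. Put t = 3n+1:
(3n+1)^3 - 3(3n+1)^2 - (3n+1) + 12 expands to 27n^3 - 12n + 9,
and factoring out 3 leaves 3(9n^3 - 4n + 3).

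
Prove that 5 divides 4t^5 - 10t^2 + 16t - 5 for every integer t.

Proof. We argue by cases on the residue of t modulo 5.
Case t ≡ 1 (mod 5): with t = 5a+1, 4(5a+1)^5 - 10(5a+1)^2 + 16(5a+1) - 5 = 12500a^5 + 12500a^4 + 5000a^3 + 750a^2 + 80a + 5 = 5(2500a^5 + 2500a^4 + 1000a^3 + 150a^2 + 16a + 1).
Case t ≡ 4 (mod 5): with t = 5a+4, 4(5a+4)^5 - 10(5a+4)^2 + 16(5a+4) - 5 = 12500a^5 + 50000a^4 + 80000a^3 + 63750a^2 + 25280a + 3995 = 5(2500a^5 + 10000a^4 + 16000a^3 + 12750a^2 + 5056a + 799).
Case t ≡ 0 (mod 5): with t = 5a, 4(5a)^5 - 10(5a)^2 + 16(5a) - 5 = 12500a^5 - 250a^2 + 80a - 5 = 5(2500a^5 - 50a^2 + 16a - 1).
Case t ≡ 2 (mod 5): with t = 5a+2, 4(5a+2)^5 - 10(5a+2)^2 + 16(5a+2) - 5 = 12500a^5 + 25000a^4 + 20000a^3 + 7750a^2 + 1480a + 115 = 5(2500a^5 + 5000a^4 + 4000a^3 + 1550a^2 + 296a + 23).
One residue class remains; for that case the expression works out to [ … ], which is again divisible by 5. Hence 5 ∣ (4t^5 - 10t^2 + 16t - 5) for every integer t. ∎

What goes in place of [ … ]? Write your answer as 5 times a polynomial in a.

The residues treated are {1, 4, 0, 2}, so the missing case is t ≡ 3 (mod 5); write t = 5a+3.
Then 4(5a+3)^5 - 10(5a+3)^2 + 16(5a+3) - 5 = 12500a^5 + 37500a^4 + 45000a^3 + 26750a^2 + 7880a + 925 = 5(2500a^5 + 7500a^4 + 9000a^3 + 5350a^2 + 1576a + 185).

5(2500a^5 + 7500a^4 + 9000a^3 + 5350a^2 + 1576a + 185)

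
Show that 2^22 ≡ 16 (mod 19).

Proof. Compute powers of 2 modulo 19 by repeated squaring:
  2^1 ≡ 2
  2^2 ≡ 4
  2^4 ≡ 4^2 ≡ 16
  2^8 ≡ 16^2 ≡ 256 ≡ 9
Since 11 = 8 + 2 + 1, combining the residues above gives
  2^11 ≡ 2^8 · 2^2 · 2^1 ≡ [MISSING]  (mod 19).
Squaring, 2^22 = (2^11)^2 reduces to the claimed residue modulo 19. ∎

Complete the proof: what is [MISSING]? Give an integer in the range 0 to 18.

2^8 · 2^2 · 2^1 ≡ 9 · 4 · 2 = 72.
72 mod 19 = 15, so 2^11 ≡ 15 (mod 19).

15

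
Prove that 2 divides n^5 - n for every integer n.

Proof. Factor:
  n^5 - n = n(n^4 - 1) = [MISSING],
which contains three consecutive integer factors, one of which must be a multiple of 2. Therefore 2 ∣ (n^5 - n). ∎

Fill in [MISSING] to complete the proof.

(n - 1)n(n + 1)(n^2 + 1)

n^4 - 1 = (n^2 - 1)(n^2 + 1), and n^2 - 1 = (n-1)(n+1).
So n(n^4 - 1) = (n - 1)n(n + 1)(n^2 + 1).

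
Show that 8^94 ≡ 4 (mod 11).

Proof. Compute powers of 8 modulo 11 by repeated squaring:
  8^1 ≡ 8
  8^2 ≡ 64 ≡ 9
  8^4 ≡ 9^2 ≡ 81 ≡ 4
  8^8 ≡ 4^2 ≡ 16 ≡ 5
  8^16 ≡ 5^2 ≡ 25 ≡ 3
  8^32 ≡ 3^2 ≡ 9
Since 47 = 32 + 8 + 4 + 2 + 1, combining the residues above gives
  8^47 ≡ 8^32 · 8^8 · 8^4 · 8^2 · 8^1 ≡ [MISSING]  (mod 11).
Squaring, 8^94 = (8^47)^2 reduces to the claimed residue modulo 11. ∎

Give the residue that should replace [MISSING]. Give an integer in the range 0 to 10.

8^32 · 8^8 · 8^4 · 8^2 · 8^1 ≡ 9 · 5 · 4 · 9 · 8 = 12960.
12960 mod 11 = 2, so 8^47 ≡ 2 (mod 11).

2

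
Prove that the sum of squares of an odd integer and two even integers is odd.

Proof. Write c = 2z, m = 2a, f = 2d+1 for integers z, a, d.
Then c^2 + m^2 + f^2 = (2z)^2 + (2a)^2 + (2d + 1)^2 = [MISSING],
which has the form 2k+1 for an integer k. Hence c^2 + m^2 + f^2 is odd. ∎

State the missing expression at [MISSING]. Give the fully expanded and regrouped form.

(2z)^2 + (2a)^2 + (2d + 1)^2 = 4a^2 + 4d^2 + 4d + 4z^2 + 1
= 2(2a^2 + 2d^2 + 2d + 2z^2) + 1.
Since 2a^2 + 2d^2 + 2d + 2z^2 is an integer, the sum of squares is of the form 2k+1 for an integer k.

2(2a^2 + 2d^2 + 2d + 2z^2) + 1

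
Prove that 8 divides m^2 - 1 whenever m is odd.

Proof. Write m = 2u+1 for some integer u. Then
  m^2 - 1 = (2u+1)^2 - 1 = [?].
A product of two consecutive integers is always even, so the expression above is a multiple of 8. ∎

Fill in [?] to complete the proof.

4u(u + 1)

(2u+1)^2 - 1 = 4u^2 + 4u + 1 - 1 = 4u^2 + 4u = 4u(u+1).
Since u and u+1 are consecutive, u(u+1) is even, and 4·(even) is a multiple of 8.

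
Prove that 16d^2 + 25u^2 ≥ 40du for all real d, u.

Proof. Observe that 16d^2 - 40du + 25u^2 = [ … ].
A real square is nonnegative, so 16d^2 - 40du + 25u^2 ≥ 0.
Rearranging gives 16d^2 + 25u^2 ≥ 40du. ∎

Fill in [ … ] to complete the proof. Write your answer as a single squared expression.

(4d - 5u)^2

The leading and trailing coefficients are 4^2 and 5^2, and 40 = 2·4·5, so the trinomial is (4d - 5u)^2.
Hence 16d^2 - 40du + 25u^2 ≥ 0.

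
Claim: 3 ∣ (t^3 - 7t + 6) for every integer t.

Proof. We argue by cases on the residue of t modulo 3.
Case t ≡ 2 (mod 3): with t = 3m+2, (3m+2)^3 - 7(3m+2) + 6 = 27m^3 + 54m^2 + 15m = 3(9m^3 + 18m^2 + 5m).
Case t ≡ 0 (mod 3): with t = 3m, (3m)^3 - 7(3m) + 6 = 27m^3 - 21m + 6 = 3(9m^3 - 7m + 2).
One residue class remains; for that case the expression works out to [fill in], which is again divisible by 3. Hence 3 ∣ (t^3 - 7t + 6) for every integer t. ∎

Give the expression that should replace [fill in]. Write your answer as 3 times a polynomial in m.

The residues treated are {2, 0}, so the missing case is t ≡ 1 (mod 3); write t = 3m+1.
Then (3m+1)^3 - 7(3m+1) + 6 = 27m^3 + 27m^2 - 12m = 3(9m^3 + 9m^2 - 4m).

3(9m^3 + 9m^2 - 4m)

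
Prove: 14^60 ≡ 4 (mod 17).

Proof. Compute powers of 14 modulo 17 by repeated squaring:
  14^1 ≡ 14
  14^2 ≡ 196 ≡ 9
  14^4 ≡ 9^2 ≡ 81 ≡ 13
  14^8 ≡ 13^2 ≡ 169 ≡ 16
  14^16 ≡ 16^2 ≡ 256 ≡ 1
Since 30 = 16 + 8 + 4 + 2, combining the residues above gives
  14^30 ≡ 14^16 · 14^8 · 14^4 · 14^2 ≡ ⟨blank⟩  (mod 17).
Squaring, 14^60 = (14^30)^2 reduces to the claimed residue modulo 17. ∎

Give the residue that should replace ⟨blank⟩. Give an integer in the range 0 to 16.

Multiply the listed residues: 1 · 16 · 13 · 9 = 16 → 208 → 1872.
Reducing modulo 17: 1872 = 110·17 + 2, so 14^30 ≡ 2.

2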